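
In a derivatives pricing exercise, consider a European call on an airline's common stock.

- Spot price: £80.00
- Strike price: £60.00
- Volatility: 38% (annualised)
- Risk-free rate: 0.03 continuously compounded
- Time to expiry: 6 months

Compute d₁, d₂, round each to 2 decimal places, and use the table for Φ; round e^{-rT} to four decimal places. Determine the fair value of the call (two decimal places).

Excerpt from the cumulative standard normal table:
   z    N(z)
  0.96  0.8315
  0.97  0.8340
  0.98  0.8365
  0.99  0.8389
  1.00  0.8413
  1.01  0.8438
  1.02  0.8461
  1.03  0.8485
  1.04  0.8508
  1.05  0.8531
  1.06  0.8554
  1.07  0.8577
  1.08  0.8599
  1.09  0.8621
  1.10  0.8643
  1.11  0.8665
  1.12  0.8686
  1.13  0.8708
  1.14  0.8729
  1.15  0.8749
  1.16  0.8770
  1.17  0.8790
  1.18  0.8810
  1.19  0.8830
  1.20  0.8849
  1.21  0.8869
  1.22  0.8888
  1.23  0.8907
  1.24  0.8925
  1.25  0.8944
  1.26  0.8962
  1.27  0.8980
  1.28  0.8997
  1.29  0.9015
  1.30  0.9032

£22.11

T = 0.5;  σ√T = 0.2687
ln(S/K) + (r + σ²/2)T = ln(80/60) + (0.03 + 0.38²/2)·0.5 = 0.2877 + 0.0511 = 0.3388
d₁ = 0.3388 / 0.2687 = 1.2608 which rounds to 1.26
d₂ = d₁ − σ√T = 1.2608 − 0.2687 = 0.9921 which rounds to 0.99
exp(−rT) = exp(−0.03·0.5) = 0.9851
N(d₁) = N(1.26) = 0.8962;  N(d₂) = N(0.99) = 0.8389
C = 80·0.8962 − 60·0.9851·0.8389 = 71.6960 − 49.5840 = 22.1120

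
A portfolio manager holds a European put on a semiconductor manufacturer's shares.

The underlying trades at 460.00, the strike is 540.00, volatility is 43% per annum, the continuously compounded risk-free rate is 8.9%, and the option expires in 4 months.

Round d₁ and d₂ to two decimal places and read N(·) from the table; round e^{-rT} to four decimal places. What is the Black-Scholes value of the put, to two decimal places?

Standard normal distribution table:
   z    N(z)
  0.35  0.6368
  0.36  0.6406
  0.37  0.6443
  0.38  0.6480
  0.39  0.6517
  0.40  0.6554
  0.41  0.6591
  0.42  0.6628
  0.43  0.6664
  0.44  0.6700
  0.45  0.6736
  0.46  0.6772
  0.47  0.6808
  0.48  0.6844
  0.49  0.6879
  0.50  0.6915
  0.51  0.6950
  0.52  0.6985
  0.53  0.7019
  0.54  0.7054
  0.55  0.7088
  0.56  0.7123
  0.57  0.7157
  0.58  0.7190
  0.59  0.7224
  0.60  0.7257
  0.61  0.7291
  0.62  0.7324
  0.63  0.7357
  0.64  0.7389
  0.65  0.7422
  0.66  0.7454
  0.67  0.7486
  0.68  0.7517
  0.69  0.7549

87.60

T = 0.3333;  σ√T = 0.2483
ln(S/K) + (r + σ²/2)T = ln(460/540) + (0.089 + 0.43²/2)·0.3333 = -0.1603 + 0.0605 = -0.0999
d₁ = -0.0999 / 0.2483 = -0.4022 ≈ -0.40
d₂ = d₁ − σ√T = -0.4022 − 0.2483 = -0.6505 ≈ -0.65
e^(−rT) = e^(−0.089·0.3333) = 0.9708
P = 540·0.9708·N(0.65) − 460·N(0.40) = 540·0.9708·0.7422 − 460·0.6554 = 389.0850 − 301.4840 = 87.6010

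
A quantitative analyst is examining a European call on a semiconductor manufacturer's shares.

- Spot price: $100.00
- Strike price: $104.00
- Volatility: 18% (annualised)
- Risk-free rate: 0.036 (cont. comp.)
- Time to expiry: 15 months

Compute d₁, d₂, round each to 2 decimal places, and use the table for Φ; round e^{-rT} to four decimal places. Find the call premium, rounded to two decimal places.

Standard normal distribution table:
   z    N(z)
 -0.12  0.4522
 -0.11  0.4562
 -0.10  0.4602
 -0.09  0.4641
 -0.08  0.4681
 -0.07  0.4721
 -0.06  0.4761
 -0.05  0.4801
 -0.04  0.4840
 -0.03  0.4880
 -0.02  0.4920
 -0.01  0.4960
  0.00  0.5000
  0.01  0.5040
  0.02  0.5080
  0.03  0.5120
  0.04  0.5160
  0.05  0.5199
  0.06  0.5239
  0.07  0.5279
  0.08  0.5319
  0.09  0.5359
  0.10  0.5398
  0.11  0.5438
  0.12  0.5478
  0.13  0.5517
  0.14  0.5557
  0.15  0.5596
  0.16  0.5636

$8.23

σ√T = 0.18·√1.25 = 0.2012
ln(S/K) + (r + σ²/2)T = ln(100/104) + (0.036 + 0.18²/2)·1.25 = -0.0392 + 0.0653 = 0.0260
d₁ = 0.0260 / 0.2012 = 0.1293 which rounds to 0.13
d₂ = d₁ − σ√T = 0.1293 − 0.2012 = -0.0719 which rounds to -0.07
e^(−rT) = e^(−0.036·1.25) = 0.9560
C = 100·N(0.13) − 104·0.9560·N(-0.07) = 100·0.5517 − 104·0.9560·0.4721 = 55.1700 − 46.9381 = 8.2319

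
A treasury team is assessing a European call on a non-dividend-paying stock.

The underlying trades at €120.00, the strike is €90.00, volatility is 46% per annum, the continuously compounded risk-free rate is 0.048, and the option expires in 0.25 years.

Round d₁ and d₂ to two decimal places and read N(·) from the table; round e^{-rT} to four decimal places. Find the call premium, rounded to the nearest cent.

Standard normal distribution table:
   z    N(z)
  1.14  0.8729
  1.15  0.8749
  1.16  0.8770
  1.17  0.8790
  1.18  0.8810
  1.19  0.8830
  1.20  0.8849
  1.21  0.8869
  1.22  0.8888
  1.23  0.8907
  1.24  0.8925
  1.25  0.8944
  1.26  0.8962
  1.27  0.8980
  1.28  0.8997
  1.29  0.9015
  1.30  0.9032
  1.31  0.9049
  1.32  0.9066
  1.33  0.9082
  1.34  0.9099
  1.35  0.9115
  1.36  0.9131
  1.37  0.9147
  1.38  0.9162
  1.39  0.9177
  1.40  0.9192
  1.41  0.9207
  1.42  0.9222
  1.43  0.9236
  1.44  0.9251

σ√T = 0.46 × 0.5000 = 0.2300
d₁ = [ln(120/90) + (0.048 + 0.46²/2)·0.25] / 0.2300 = [0.2877 + 0.0384] / 0.2300 = 1.4180 ≈ 1.42
d₂ = d₁ − σ√T = 1.4180 − 0.2300 = 1.1880 ≈ 1.19
exp(−rT) = exp(−0.048·0.25) = 0.9881
N(d₁) = N(1.42) = 0.9222;  N(d₂) = N(1.19) = 0.8830
C = 120·0.9222 − 90·0.9881·0.8830 = 110.6640 − 78.5243 = 32.1397

€32.14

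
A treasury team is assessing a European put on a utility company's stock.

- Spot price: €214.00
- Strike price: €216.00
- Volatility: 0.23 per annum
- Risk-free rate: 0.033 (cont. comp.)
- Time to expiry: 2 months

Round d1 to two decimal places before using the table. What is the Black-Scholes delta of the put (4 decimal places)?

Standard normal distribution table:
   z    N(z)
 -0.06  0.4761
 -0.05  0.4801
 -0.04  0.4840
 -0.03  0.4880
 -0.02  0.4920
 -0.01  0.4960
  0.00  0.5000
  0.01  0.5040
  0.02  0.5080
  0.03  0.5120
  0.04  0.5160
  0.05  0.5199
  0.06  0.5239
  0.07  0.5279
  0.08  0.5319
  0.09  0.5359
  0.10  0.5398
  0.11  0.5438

-0.4960

σ√T = 0.23 × 0.4082 = 0.0939
d₁ = [ln(214/216) + (0.033 + 0.23²/2)·0.1667] / 0.0939 = [-0.0093 + 0.0099] / 0.0939 = 0.0065 ⇒ 0.01
N(d₁) = N(0.01) = 0.5040
Δ_put = N(d₁) − 1 = 0.5040 − 1 = -0.4960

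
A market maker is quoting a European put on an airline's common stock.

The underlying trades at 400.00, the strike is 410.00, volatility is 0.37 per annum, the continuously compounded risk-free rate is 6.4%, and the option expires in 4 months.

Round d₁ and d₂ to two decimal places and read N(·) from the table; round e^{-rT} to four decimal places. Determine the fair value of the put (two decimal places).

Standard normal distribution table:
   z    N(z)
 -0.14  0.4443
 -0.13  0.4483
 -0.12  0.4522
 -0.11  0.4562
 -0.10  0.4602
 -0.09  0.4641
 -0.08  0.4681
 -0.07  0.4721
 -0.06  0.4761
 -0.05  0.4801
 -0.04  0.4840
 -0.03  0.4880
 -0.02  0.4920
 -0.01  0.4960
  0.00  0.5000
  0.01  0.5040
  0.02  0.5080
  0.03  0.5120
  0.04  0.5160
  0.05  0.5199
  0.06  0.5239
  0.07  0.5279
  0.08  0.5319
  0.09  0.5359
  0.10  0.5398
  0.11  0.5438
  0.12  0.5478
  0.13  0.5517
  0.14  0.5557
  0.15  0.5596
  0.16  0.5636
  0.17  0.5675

34.22

σ√T = 0.37 × 0.5774 = 0.2136
d₁ = [ln(400/410) + (0.064 + ½·0.37²)·0.3333] / (σ√T) = (-0.0247 + 0.0442) / 0.2136 = 0.0911 → 0.09
d₂ = 0.0911 − 0.2136 = -0.1225 → -0.12
exp(−rT) = exp(−0.064·0.3333) = 0.9789
N(−d₂) = N(0.12) = 0.5478;  N(−d₁) = N(-0.09) = 0.4641
P = 410·0.9789·0.5478 − 400·0.4641 = 219.8590 − 185.6400 = 34.2190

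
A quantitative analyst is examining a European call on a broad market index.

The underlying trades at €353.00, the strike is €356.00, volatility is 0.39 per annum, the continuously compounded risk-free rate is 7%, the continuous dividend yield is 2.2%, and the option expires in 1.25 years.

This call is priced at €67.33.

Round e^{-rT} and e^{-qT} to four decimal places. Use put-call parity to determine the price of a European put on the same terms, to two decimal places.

€50.06

e^(−qT) = e^(−0.022·1.25) = 0.9729;  e^(−rT) = e^(−0.07·1.25) = 0.9162
Put-call parity: C − P = S·e^(−qT) − K·e^(−rT) = 353·0.9729 − 356·0.9162 = 343.4337 − 326.1672 = 17.2665
P = C − (C − P) = 67.33 − (17.2665) = 50.0635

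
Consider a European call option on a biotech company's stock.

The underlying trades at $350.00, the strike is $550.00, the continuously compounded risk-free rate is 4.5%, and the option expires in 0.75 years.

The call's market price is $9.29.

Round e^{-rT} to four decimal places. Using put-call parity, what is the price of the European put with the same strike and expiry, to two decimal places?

$191.03

e^(−rT) = e^(−0.045·0.75) = 0.9668
Put-call parity: C − P = S − K·e^(−rT) = 350 − 550·0.9668 = 350 − 531.7400 = -181.7400
P = C − (C − P) = 9.29 − (-181.7400) = 191.0300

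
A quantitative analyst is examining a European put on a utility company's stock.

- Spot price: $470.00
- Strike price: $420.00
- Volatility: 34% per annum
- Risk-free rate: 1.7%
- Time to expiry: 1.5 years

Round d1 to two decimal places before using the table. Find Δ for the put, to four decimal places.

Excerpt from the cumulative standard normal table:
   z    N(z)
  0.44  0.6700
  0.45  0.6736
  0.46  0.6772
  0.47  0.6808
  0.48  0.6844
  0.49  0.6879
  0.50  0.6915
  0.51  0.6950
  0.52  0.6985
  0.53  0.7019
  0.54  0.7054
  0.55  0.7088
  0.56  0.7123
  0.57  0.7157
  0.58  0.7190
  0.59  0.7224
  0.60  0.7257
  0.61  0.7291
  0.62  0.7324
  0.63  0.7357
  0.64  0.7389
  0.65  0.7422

-0.2946

σ√T = 0.34 × 1.2247 = 0.4164
d₁ = [ln(470/420) + (0.017 + 0.34²/2)·1.5] / 0.4164 = [0.1125 + 0.1122] / 0.4164 = 0.5396 ≈ 0.54
N(d₁) = N(0.54) = 0.7054
Δ_put = N(d₁) − 1 = 0.7054 − 1 = -0.2946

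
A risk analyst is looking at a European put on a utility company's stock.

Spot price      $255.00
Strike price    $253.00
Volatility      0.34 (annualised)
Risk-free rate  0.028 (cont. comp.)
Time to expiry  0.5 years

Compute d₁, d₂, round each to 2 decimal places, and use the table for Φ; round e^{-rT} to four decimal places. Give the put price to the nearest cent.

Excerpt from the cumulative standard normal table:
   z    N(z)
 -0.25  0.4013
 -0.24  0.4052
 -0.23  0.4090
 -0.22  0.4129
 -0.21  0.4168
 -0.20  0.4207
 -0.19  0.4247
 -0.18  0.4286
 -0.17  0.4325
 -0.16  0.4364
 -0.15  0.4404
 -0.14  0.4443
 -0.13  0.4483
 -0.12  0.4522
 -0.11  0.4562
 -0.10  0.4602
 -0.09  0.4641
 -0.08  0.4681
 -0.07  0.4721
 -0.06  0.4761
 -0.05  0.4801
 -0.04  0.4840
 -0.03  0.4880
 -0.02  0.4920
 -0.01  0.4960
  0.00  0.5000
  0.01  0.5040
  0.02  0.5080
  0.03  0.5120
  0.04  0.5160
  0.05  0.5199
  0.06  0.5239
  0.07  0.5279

$21.45

T = 0.5;  σ√T = 0.2404
d₁ = [ln(255/253) + (0.028 + 0.34²/2)·0.5] / 0.2404 = [0.0079 + 0.0429] / 0.2404 = 0.2112 → 0.21
d₂ = d₁ − σ√T = 0.2112 − 0.2404 = -0.0292 → -0.03
exp(−rT) = exp(−0.028·0.5) = 0.9861
N(−d₂) = N(0.03) = 0.5120;  N(−d₁) = N(-0.21) = 0.4168
P = 253·0.9861·0.5120 − 255·0.4168 = 127.7354 − 106.2840 = 21.4514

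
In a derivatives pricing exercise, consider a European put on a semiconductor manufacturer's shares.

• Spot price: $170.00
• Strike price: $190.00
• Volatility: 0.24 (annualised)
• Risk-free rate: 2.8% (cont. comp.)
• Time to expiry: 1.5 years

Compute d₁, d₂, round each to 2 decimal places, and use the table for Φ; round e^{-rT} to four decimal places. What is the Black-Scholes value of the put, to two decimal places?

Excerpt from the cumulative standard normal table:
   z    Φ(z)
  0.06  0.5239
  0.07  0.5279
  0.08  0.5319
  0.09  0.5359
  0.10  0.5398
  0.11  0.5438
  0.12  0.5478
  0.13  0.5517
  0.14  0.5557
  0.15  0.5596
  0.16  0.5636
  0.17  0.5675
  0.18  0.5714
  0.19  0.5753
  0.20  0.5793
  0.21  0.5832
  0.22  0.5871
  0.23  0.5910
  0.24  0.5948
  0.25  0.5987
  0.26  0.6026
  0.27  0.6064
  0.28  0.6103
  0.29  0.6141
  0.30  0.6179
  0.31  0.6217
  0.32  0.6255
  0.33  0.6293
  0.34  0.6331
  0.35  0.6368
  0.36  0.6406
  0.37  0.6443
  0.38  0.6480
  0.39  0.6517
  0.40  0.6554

$26.96

σ√T = 0.24·√1.5 = 0.2939
ln(S/K) + (r + σ²/2)T = ln(170/190) + (0.028 + 0.24²/2)·1.5 = -0.1112 + 0.0852 = -0.0260
d₁ = -0.0260 / 0.2939 = -0.0885 ⇒ -0.09
d₂ = d₁ − σ√T = -0.0885 − 0.2939 = -0.3825 ⇒ -0.38
e^(−rT) = e^(−0.028·1.5) = 0.9589
P = 190·0.9589·N(0.38) − 170·N(0.09) = 190·0.9589·0.6480 − 170·0.5359 = 118.0598 − 91.1030 = 26.9568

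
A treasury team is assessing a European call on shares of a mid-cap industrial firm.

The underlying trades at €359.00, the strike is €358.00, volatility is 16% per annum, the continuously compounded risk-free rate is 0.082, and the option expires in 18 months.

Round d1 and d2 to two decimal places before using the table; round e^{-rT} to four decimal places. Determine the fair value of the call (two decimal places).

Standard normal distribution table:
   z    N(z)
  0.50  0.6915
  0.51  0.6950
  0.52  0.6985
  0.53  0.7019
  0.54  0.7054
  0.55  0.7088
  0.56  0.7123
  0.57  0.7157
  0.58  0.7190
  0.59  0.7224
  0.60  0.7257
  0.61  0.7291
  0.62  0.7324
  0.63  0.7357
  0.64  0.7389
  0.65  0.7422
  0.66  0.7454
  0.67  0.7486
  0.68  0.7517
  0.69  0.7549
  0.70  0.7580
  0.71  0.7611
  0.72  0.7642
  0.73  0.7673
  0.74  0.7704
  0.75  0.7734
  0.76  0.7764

€53.26

T = 1.5;  σ√T = 0.1960
d₁ = [ln(359/358) + (0.082 + 0.16²/2)·1.5] / 0.1960 = [0.0028 + 0.1422] / 0.1960 = 0.7399 ≈ 0.74
d₂ = d₁ − σ√T = 0.7399 − 0.1960 = 0.5439 ≈ 0.54
exp(−rT) = exp(−0.082·1.5) = 0.8843
C = 359·N(0.74) − 358·0.8843·N(0.54) = 359·0.7704 − 358·0.8843·0.7054 = 276.5736 − 223.3151 = 53.2585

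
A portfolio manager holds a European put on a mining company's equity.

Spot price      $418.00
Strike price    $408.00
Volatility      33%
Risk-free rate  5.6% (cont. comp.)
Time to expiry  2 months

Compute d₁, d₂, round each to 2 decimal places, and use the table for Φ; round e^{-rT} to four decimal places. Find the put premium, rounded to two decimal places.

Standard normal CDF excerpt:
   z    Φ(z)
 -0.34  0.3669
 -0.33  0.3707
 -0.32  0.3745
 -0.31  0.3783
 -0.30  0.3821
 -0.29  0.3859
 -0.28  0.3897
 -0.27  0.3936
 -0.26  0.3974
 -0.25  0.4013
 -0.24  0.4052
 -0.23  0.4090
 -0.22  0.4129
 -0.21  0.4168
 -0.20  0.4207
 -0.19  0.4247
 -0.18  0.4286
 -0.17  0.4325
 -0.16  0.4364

T = 0.1667;  σ√T = 0.1347
d₁ = [ln(418/408) + (0.056 + ½·0.33²)·0.1667] / (σ√T) = (0.0242 + 0.0184) / 0.1347 = 0.3164 ⇒ 0.32
d₂ = 0.3164 − 0.1347 = 0.1817 ⇒ 0.18
e^(−rT) = e^(−0.056·0.1667) = 0.9907
N(−d₂) = N(-0.18) = 0.4286;  N(−d₁) = N(-0.32) = 0.3745
P = 408·0.9907·0.4286 − 418·0.3745 = 173.2425 − 156.5410 = 16.7015

$16.70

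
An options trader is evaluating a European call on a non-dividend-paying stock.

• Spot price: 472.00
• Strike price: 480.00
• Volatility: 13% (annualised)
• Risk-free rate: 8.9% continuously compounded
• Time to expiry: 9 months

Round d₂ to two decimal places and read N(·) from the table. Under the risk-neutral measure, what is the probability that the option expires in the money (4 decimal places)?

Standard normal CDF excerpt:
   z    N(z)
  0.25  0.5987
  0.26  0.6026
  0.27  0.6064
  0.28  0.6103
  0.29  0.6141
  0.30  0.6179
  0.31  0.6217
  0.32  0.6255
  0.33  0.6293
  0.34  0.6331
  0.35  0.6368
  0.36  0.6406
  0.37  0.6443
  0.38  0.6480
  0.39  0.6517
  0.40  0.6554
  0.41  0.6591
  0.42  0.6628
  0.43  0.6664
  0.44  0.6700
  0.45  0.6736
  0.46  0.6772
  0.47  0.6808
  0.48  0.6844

0.6517

T = 0.75;  σ√T = 0.1126
d₁ = [ln(472/480) + (0.089 + ½·0.13²)·0.75] / (σ√T) = (-0.0168 + 0.0731) / 0.1126 = 0.4999 ≈ 0.50
d₂ = 0.4999 − 0.1126 = 0.3873 ≈ 0.39
Risk-neutral Pr[S_T > K] = N(d₂) = N(0.39) = 0.6517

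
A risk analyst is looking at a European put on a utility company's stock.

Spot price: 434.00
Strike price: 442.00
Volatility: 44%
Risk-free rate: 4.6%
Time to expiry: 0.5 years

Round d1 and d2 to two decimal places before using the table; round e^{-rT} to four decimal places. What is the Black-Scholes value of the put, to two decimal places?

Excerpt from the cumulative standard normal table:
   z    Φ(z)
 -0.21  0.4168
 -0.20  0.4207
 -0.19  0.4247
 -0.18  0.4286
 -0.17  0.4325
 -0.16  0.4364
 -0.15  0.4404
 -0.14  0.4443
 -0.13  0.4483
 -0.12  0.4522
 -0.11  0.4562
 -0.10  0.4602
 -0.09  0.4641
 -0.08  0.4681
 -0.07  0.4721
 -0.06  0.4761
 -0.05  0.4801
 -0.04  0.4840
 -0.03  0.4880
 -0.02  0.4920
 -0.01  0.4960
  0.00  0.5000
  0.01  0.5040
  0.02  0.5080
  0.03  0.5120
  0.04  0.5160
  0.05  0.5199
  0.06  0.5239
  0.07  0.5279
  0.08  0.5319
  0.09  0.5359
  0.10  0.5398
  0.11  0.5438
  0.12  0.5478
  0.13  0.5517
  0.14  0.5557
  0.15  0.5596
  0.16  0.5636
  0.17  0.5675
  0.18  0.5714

52.34

σ√T = 0.44·√0.5 = 0.3111
ln(S/K) + (r + σ²/2)T = ln(434/442) + (0.046 + 0.44²/2)·0.5 = -0.0183 + 0.0714 = 0.0531
d₁ = 0.0531 / 0.3111 = 0.1708 → 0.17
d₂ = d₁ − σ√T = 0.1708 − 0.3111 = -0.1403 → -0.14
exp(−rT) = exp(−0.046·0.5) = 0.9773
N(−d₂) = N(0.14) = 0.5557;  N(−d₁) = N(-0.17) = 0.4325
P = 442·0.9773·0.5557 − 434·0.4325 = 240.0438 − 187.7050 = 52.3388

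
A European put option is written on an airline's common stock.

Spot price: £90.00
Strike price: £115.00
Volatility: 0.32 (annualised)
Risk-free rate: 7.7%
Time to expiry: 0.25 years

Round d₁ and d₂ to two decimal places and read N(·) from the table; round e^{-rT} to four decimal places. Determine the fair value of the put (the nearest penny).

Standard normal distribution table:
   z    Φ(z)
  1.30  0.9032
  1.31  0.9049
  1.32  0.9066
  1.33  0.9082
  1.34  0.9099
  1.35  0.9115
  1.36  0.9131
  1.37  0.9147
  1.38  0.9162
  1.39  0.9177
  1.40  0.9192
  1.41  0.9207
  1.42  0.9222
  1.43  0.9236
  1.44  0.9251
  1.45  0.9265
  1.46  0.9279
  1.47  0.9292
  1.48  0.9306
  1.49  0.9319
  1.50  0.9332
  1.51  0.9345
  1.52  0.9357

σ√T = 0.32 × 0.5000 = 0.1600
ln(S/K) + (r + σ²/2)T = ln(90/115) + (0.077 + 0.32²/2)·0.25 = -0.2451 + 0.0321 = -0.2131
d₁ = -0.2131 / 0.1600 = -1.3317 which rounds to -1.33
d₂ = d₁ − σ√T = -1.3317 − 0.1600 = -1.4917 which rounds to -1.49
exp(−rT) = exp(−0.077·0.25) = 0.9809
N(−d₂) = N(1.49) = 0.9319;  N(−d₁) = N(1.33) = 0.9082
P = 115·0.9809·0.9319 − 90·0.9082 = 105.1216 − 81.7380 = 23.3836

£23.38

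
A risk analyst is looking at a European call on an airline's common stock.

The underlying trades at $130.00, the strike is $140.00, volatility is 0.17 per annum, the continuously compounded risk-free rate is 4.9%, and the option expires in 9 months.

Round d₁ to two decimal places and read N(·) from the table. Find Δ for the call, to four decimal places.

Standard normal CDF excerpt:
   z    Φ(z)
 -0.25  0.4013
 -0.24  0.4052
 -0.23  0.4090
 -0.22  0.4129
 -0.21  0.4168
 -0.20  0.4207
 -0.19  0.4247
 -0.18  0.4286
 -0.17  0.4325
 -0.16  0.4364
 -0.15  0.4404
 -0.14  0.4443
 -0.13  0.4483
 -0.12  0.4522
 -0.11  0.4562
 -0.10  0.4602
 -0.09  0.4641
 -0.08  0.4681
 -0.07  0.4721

0.4286

σ√T = 0.17·√0.75 = 0.1472
d₁ = [ln(130/140) + (0.049 + 0.17²/2)·0.75] / 0.1472 = [-0.0741 + 0.0476] / 0.1472 = -0.1801 which rounds to -0.18
N(d₁) = N(-0.18) = 0.4286
Δ_call = N(d₁) = 0.4286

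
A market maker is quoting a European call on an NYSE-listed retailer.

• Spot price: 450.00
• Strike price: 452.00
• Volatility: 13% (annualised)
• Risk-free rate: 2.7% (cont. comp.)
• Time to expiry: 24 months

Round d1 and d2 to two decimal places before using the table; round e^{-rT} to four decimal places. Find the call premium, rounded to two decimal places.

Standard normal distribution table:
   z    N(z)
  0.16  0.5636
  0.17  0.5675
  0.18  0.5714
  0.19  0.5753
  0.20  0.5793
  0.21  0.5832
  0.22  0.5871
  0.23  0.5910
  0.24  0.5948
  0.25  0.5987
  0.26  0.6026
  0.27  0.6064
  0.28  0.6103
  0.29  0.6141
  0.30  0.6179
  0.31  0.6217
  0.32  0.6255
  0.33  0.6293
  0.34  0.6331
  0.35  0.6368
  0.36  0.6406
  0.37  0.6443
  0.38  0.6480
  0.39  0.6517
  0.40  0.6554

σ√T = 0.13·√2 = 0.1838
d₁ = [ln(450/452) + (0.027 + 0.13²/2)·2] / 0.1838 = [-0.0044 + 0.0709] / 0.1838 = 0.3615 which rounds to 0.36
d₂ = d₁ − σ√T = 0.3615 − 0.1838 = 0.1777 which rounds to 0.18
exp(−rT) = exp(−0.027·2) = 0.9474
N(d₁) = N(0.36) = 0.6406;  N(d₂) = N(0.18) = 0.5714
C = 450·0.6406 − 452·0.9474·0.5714 = 288.2700 − 244.6877 = 43.5823

43.58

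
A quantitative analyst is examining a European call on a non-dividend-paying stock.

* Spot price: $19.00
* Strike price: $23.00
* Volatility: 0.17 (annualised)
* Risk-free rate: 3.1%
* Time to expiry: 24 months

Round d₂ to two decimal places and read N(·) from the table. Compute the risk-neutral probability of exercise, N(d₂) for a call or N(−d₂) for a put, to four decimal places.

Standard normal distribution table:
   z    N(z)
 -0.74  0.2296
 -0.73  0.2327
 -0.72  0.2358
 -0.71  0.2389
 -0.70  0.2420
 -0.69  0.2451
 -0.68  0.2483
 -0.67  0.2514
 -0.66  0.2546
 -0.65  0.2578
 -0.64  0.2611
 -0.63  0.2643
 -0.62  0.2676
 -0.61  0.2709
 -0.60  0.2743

0.2546

σ√T = 0.17 × 1.4142 = 0.2404
d₁ = [ln(19/23) + (0.031 + ½·0.17²)·2] / (σ√T) = (-0.1911 + 0.0909) / 0.2404 = -0.4166 which rounds to -0.42
d₂ = -0.4166 − 0.2404 = -0.6570 which rounds to -0.66
Risk-neutral Pr[S_T > K] = N(d₂) = N(-0.66) = 0.2546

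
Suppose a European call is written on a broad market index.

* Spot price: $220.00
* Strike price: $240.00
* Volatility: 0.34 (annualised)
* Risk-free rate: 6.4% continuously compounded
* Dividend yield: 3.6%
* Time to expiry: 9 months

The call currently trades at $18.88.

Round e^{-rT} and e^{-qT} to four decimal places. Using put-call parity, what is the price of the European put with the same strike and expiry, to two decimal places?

$33.48

e^(−qT) = e^(−0.036·0.75) = 0.9734;  e^(−rT) = e^(−0.064·0.75) = 0.9531
Put-call parity: C − P = S·e^(−qT) − K·e^(−rT) = 220·0.9734 − 240·0.9531 = 214.1480 − 228.7440 = -14.5960
P = C − (C − P) = 18.88 − (-14.5960) = 33.4760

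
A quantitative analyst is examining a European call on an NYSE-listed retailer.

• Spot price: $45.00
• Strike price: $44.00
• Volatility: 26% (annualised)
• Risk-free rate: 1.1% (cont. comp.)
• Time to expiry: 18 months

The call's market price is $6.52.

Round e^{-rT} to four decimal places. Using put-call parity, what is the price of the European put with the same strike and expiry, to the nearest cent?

$4.80

exp(−rT) = exp(−0.011·1.5) = 0.9836
Put-call parity: C − P = S − K·e^(−rT) = 45 − 44·0.9836 = 45 − 43.2784 = 1.7216
P = C − (C − P) = 6.52 − (1.7216) = 4.7984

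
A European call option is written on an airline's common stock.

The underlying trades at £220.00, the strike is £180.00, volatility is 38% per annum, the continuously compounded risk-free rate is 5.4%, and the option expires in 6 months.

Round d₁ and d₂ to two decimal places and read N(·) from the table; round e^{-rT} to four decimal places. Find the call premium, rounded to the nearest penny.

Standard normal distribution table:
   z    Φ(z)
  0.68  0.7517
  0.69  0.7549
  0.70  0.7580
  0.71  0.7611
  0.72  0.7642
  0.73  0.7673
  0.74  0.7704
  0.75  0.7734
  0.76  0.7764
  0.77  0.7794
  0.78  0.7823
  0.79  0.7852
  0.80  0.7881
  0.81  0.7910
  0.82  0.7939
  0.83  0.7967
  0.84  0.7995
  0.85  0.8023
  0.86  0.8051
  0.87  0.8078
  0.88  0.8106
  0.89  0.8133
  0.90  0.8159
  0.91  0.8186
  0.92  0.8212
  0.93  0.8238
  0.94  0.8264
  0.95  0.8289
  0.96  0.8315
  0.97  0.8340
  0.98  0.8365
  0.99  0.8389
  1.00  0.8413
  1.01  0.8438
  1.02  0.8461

£50.68

σ√T = 0.38·√0.5 = 0.2687
ln(S/K) + (r + σ²/2)T = ln(220/180) + (0.054 + 0.38²/2)·0.5 = 0.2007 + 0.0631 = 0.2638
d₁ = 0.2638 / 0.2687 = 0.9817 → 0.98
d₂ = d₁ − σ√T = 0.9817 − 0.2687 = 0.7130 → 0.71
e^(−rT) = e^(−0.054·0.5) = 0.9734
C = 220·N(0.98) − 180·0.9734·N(0.71) = 220·0.8365 − 180·0.9734·0.7611 = 184.0300 − 133.3539 = 50.6761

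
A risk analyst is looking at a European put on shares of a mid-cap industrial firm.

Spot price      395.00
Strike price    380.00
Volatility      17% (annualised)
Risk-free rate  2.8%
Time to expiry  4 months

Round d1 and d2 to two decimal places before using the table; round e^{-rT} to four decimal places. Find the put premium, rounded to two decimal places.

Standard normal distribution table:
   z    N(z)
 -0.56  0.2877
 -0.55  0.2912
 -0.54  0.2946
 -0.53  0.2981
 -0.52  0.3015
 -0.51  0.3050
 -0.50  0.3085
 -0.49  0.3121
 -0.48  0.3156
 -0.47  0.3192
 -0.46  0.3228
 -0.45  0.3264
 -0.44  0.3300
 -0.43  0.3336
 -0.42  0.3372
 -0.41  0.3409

7.87

T = 0.3333;  σ√T = 0.0981
d₁ = [ln(395/380) + (0.028 + 0.17²/2)·0.3333] / 0.0981 = [0.0387 + 0.0141] / 0.0981 = 0.5386 ⇒ 0.54
d₂ = d₁ − σ√T = 0.5386 − 0.0981 = 0.4405 ⇒ 0.44
e^(−rT) = e^(−0.028·0.3333) = 0.9907
N(−d₂) = N(-0.44) = 0.3300;  N(−d₁) = N(-0.54) = 0.2946
P = 380·0.9907·0.3300 − 395·0.2946 = 124.2338 − 116.3670 = 7.8668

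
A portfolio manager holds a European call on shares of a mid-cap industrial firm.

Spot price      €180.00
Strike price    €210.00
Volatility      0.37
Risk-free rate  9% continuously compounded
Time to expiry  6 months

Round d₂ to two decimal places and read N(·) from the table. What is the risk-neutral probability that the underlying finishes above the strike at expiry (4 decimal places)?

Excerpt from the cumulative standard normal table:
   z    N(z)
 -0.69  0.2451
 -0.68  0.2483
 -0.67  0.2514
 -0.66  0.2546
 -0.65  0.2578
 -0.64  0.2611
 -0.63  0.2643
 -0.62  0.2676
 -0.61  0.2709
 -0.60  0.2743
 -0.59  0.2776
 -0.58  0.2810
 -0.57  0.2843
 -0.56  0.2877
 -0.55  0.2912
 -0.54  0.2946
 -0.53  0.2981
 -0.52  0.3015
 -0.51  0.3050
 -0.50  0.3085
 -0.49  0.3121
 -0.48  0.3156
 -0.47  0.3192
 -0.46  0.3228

0.2912

σ√T = 0.37·√0.5 = 0.2616
d₁ = [ln(180/210) + (0.09 + ½·0.37²)·0.5] / (σ√T) = (-0.1542 + 0.0792) / 0.2616 = -0.2864 → -0.29
d₂ = -0.2864 − 0.2616 = -0.5480 → -0.55
Pr(exercise) under Q = N(d₂) = 0.2912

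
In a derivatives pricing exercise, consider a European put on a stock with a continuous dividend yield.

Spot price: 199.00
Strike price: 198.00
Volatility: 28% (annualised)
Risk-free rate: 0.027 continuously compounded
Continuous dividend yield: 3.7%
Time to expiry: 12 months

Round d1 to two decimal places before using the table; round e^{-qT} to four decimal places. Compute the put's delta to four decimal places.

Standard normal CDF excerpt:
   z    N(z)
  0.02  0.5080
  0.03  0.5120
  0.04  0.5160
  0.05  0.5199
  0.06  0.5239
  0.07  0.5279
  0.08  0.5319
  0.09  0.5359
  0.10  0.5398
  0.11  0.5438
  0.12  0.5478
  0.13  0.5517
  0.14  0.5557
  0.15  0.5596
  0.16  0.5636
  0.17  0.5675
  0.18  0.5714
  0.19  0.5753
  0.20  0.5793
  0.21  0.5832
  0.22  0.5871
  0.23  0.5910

-0.4358

σ√T = 0.28·√1 = 0.2800
d₁ = [ln(199/198) + (0.027 − 0.037 + 0.28²/2)·1] / 0.2800 = [0.0050 + 0.0292] / 0.2800 = 0.1223 which rounds to 0.12
N(d₁) = N(0.12) = 0.5478
Δ_put = e^(−qT)·(N(d₁) − 1) = 0.9637·(0.5478 − 1) = -0.4358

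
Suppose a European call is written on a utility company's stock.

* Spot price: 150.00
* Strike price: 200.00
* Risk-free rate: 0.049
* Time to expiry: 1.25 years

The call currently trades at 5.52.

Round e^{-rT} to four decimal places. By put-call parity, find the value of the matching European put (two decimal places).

e^(−rT) = e^(−0.049·1.25) = 0.9406
Put-call parity: C − P = S − K·e^(−rT) = 150 − 200·0.9406 = 150 − 188.1200 = -38.1200
P = C − (C − P) = 5.52 − (-38.1200) = 43.6400

43.64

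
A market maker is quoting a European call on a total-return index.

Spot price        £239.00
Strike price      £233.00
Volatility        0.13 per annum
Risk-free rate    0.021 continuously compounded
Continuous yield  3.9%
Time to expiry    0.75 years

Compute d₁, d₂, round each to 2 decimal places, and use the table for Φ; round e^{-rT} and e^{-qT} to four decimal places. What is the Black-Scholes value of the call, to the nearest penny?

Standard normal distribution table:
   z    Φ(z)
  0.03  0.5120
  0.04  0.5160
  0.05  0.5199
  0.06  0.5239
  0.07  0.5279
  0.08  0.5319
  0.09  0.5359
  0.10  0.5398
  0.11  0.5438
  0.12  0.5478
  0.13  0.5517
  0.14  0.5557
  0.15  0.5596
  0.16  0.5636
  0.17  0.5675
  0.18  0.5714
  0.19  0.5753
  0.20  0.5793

£11.57

σ√T = 0.13·√0.75 = 0.1126
d₁ = [ln(239/233) + (0.021 − 0.039 + ½·0.13²)·0.75] / (σ√T) = (0.0254 − 0.0072) / 0.1126 = 0.1622 which rounds to 0.16
d₂ = 0.1622 − 0.1126 = 0.0496 which rounds to 0.05
exp(−qT) = exp(−0.039·0.75) = 0.9712;  exp(−rT) = exp(−0.021·0.75) = 0.9844
C = 239·0.9712·N(0.16) − 233·0.9844·N(0.05) = 239·0.9712·0.5636 − 233·0.9844·0.5199 = 130.8210 − 119.2470 = 11.5741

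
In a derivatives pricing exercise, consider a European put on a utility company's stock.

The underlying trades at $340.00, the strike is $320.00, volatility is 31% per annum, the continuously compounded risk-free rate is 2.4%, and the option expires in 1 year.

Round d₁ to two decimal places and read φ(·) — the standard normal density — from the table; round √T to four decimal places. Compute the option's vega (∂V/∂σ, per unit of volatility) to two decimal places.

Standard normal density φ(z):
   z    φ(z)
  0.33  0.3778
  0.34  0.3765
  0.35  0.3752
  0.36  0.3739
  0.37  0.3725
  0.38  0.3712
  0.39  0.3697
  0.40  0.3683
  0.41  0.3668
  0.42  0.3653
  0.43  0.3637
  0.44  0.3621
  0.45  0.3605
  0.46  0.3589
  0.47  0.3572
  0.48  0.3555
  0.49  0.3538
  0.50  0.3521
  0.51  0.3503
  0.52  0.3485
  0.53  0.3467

123.66

T = 1;  σ√T = 0.3100
ln(S/K) + (r + σ²/2)T = ln(340/320) + (0.024 + 0.31²/2)·1 = 0.0606 + 0.0721 = 0.1327
d₁ = 0.1327 / 0.3100 = 0.4280 which rounds to 0.43
√T = √1 = 1.0000
φ(d₁) = φ(0.43) = 0.3637
vega = S·φ(d₁)·√T = 340·0.3637·1.0000 = 123.6580
(Call and put vega coincide under Black-Scholes.)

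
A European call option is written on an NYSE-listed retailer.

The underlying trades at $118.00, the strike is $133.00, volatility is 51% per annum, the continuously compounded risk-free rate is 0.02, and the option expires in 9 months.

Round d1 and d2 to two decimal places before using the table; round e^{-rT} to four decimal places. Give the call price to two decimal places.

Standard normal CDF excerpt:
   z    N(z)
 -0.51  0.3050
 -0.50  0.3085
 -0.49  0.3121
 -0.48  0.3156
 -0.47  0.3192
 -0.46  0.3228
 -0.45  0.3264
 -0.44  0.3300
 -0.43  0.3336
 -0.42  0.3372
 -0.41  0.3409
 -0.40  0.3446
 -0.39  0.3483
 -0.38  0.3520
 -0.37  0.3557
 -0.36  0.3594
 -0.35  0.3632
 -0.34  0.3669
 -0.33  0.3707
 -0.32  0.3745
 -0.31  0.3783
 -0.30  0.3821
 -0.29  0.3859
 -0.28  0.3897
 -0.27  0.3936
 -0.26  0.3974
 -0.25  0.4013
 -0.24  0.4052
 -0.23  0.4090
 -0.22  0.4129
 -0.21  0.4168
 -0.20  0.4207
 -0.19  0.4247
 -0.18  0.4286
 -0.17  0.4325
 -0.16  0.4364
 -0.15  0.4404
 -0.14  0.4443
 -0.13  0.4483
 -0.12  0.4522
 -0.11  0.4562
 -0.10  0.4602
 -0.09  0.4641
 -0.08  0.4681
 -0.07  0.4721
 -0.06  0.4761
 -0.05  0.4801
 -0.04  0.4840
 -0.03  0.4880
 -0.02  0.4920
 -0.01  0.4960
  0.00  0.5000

T = 0.75;  σ√T = 0.4417
ln(S/K) + (r + σ²/2)T = ln(118/133) + (0.02 + 0.51²/2)·0.75 = -0.1197 + 0.1125 = -0.0071
d₁ = -0.0071 / 0.4417 = -0.0161 ≈ -0.02
d₂ = d₁ − σ√T = -0.0161 − 0.4417 = -0.4578 ≈ -0.46
exp(−rT) = exp(−0.02·0.75) = 0.9851
N(d₁) = N(-0.02) = 0.4920;  N(d₂) = N(-0.46) = 0.3228
C = 118·0.4920 − 133·0.9851·0.3228 = 58.0560 − 42.2927 = 15.7633

$15.76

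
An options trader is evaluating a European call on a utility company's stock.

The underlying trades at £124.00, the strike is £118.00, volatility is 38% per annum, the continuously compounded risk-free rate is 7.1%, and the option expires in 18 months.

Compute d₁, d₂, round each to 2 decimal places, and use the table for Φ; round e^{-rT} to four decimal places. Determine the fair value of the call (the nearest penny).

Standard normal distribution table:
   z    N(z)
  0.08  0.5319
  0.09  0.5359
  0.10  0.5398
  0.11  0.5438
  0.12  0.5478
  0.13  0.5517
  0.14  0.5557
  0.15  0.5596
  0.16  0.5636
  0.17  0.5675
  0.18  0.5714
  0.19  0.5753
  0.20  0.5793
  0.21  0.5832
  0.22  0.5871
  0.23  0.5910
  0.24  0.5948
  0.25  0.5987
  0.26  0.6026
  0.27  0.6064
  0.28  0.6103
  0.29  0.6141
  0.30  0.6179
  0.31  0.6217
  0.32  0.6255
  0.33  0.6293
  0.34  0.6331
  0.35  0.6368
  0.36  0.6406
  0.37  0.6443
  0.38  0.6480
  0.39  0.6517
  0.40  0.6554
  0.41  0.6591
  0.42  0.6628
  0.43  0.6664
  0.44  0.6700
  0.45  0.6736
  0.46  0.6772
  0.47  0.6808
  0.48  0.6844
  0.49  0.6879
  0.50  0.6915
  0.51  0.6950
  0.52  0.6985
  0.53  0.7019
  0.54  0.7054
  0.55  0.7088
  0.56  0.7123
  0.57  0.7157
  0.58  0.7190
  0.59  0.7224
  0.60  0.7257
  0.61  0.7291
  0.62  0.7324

σ√T = 0.38 × 1.2247 = 0.4654
d₁ = [ln(124/118) + (0.071 + ½·0.38²)·1.5] / (σ√T) = (0.0496 + 0.2148) / 0.4654 = 0.5681 which rounds to 0.57
d₂ = 0.5681 − 0.4654 = 0.1027 which rounds to 0.10
exp(−rT) = exp(−0.071·1.5) = 0.8990
N(d₁) = N(0.57) = 0.7157;  N(d₂) = N(0.10) = 0.5398
C = 124·0.7157 − 118·0.8990·0.5398 = 88.7468 − 57.2631 = 31.4837

£31.48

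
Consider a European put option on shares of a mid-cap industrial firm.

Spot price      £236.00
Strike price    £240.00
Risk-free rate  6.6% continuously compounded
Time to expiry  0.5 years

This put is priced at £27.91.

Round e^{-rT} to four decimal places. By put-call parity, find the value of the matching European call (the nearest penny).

e^(−rT) = e^(−0.066·0.5) = 0.9675
Put-call parity: C − P = S − K·e^(−rT) = 236 − 240·0.9675 = 236 − 232.2000 = 3.8000
C = P + (C − P) = 27.91 + (3.8000) = 31.7100

£31.71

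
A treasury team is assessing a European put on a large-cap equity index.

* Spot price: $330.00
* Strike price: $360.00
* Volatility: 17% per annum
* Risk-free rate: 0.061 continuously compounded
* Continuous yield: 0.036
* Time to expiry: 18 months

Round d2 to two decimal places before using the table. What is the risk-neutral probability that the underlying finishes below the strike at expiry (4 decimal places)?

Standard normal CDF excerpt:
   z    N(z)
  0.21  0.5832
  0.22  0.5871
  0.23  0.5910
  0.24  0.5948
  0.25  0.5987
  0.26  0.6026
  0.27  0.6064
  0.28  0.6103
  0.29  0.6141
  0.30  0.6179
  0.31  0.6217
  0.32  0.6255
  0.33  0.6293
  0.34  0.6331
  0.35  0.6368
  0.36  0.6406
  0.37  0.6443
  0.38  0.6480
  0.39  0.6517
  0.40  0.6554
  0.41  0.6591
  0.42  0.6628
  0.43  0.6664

0.6331

σ√T = 0.17·√1.5 = 0.2082
d₁ = [ln(330/360) + (0.061 − 0.036 + 0.17²/2)·1.5] / 0.2082 = [-0.0870 + 0.0592] / 0.2082 = -0.1337 which rounds to -0.13
d₂ = d₁ − σ√T = -0.1337 − 0.2082 = -0.3419 which rounds to -0.34
Pr(exercise) under Q = N(−d₂) = N(0.34) = 0.6331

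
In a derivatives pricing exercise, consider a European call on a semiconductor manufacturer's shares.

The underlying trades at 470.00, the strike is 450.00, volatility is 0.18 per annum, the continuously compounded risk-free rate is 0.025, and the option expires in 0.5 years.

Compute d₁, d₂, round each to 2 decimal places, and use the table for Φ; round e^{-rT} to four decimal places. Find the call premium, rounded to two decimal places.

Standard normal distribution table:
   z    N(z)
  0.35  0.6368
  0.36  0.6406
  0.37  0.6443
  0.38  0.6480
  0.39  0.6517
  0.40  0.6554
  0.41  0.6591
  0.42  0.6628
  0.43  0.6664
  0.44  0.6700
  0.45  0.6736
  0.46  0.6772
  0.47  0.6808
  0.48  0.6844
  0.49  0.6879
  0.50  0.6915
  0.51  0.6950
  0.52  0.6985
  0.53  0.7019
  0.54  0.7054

37.02

σ√T = 0.18 × 0.7071 = 0.1273
d₁ = [ln(470/450) + (0.025 + ½·0.18²)·0.5] / (σ√T) = (0.0435 + 0.0206) / 0.1273 = 0.5035 ⇒ 0.50
d₂ = 0.5035 − 0.1273 = 0.3762 ⇒ 0.38
e^(−rT) = e^(−0.025·0.5) = 0.9876
N(d₁) = N(0.50) = 0.6915;  N(d₂) = N(0.38) = 0.6480
C = 470·0.6915 − 450·0.9876·0.6480 = 325.0050 − 287.9842 = 37.0208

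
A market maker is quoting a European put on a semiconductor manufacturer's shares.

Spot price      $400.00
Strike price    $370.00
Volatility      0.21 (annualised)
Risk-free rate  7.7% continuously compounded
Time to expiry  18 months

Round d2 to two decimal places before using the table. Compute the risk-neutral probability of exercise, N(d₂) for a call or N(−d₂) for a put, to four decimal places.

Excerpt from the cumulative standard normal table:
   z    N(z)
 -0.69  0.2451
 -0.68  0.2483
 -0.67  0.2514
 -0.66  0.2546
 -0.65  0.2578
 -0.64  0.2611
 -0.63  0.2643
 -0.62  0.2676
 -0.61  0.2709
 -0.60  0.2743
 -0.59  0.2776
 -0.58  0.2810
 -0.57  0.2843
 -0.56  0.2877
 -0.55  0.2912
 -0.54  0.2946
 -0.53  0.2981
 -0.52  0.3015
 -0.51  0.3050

σ√T = 0.21 × 1.2247 = 0.2572
d₁ = [ln(400/370) + (0.077 + ½·0.21²)·1.5] / (σ√T) = (0.0780 + 0.1486) / 0.2572 = 0.8808 ⇒ 0.88
d₂ = 0.8808 − 0.2572 = 0.6236 ⇒ 0.62
Pr(exercise) under Q = N(−d₂) = N(-0.62) = 0.2676

0.2676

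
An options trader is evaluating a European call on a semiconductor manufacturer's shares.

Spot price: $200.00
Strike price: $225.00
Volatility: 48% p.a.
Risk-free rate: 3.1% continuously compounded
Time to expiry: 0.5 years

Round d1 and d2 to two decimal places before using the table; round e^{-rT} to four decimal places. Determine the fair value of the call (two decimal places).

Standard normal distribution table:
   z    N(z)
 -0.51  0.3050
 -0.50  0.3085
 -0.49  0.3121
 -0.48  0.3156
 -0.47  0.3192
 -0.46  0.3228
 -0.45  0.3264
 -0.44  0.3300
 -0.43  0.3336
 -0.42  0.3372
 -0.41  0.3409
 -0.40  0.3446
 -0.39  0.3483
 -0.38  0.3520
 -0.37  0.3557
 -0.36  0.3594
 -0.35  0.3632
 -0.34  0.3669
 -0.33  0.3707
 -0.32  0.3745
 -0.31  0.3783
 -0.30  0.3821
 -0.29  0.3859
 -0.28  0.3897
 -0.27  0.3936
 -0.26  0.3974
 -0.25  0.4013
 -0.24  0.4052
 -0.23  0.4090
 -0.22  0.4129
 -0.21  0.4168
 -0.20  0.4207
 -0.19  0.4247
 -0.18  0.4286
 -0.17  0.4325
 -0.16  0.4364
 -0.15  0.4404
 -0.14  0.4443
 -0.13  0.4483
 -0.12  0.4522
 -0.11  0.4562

σ√T = 0.48·√0.5 = 0.3394
d₁ = [ln(200/225) + (0.031 + ½·0.48²)·0.5] / (σ√T) = (-0.1178 + 0.0731) / 0.3394 = -0.1316 ≈ -0.13
d₂ = -0.1316 − 0.3394 = -0.4711 ≈ -0.47
exp(−rT) = exp(−0.031·0.5) = 0.9846
N(d₁) = N(-0.13) = 0.4483;  N(d₂) = N(-0.47) = 0.3192
C = 200·0.4483 − 225·0.9846·0.3192 = 89.6600 − 70.7140 = 18.9460

$18.95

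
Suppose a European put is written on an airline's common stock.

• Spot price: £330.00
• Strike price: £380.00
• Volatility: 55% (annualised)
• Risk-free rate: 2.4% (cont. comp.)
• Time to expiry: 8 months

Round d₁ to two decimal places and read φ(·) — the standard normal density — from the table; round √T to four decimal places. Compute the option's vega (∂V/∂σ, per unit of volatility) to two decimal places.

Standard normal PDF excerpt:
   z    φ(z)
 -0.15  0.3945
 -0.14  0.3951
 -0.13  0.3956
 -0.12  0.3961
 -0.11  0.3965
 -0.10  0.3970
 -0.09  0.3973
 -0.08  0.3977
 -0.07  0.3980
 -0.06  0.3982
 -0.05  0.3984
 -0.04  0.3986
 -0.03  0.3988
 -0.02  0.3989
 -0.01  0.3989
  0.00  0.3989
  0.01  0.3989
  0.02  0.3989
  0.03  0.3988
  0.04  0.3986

107.35

T = 0.6667;  σ√T = 0.4491
d₁ = [ln(330/380) + (0.024 + 0.55²/2)·0.6667] / 0.4491 = [-0.1411 + 0.1168] / 0.4491 = -0.0540 which rounds to -0.05
√T = √0.6667 = 0.8165
φ(d₁) = φ(-0.05) = 0.3984
vega = S·φ(d₁)·√T = 330·0.3984·0.8165 = 107.3469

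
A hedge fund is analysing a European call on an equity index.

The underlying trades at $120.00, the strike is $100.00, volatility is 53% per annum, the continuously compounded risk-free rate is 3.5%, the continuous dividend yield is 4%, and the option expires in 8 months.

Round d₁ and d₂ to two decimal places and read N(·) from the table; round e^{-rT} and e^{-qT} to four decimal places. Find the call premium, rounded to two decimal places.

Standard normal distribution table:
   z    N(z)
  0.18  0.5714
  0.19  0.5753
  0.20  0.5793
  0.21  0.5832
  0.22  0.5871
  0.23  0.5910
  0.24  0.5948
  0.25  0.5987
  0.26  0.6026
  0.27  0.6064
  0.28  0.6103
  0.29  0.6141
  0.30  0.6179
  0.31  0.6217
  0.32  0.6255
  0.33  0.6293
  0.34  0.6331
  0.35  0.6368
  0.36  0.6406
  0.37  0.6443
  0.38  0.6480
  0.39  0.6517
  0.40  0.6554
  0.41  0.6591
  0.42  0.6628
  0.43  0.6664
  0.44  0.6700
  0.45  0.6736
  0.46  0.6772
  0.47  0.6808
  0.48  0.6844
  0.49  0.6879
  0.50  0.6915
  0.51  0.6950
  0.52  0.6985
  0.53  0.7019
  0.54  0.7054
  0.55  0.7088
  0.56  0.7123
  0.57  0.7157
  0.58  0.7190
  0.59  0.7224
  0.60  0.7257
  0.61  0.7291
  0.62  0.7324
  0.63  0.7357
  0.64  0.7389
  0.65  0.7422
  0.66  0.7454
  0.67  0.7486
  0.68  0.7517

σ√T = 0.53·√0.6667 = 0.4327
ln(S/K) + (r − q + σ²/2)T = ln(120/100) + (0.035 − 0.04 + 0.53²/2)·0.6667 = 0.1823 + 0.0903 = 0.2726
d₁ = 0.2726 / 0.4327 = 0.6300 which rounds to 0.63
d₂ = d₁ − σ√T = 0.6300 − 0.4327 = 0.1972 which rounds to 0.20
e^(−qT) = e^(−0.04·0.6667) = 0.9737;  e^(−rT) = e^(−0.035·0.6667) = 0.9769
N(d₁) = N(0.63) = 0.7357;  N(d₂) = N(0.20) = 0.5793
C = 120·0.9737·0.7357 − 100·0.9769·0.5793 = 85.9621 − 56.5918 = 29.3703

$29.37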